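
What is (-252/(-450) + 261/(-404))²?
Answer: 755161/102010000 ≈ 0.0074028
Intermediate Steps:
(-252/(-450) + 261/(-404))² = (-252*(-1/450) + 261*(-1/404))² = (14/25 - 261/404)² = (-869/10100)² = 755161/102010000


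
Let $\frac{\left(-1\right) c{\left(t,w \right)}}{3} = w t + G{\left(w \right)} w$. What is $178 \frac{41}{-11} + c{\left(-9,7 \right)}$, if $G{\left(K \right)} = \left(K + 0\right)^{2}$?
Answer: $- \frac{16538}{11} \approx -1503.5$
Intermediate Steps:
$G{\left(K \right)} = K^{2}$
$c{\left(t,w \right)} = - 3 w^{3} - 3 t w$ ($c{\left(t,w \right)} = - 3 \left(w t + w^{2} w\right) = - 3 \left(t w + w^{3}\right) = - 3 \left(w^{3} + t w\right) = - 3 w^{3} - 3 t w$)
$178 \frac{41}{-11} + c{\left(-9,7 \right)} = 178 \frac{41}{-11} - 21 \left(-9 + 7^{2}\right) = 178 \cdot 41 \left(- \frac{1}{11}\right) - 21 \left(-9 + 49\right) = 178 \left(- \frac{41}{11}\right) - 21 \cdot 40 = - \frac{7298}{11} - 840 = - \frac{16538}{11}$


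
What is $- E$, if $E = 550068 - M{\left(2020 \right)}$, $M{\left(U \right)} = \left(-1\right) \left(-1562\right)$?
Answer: $-548506$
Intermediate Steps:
$M{\left(U \right)} = 1562$
$E = 548506$ ($E = 550068 - 1562 = 548506$)
$- E = \left(-1\right) 548506 = -548506$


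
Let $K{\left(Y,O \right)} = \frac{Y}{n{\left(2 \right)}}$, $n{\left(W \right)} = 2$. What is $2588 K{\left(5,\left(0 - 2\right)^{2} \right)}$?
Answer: $6470$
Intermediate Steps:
$K{\left(Y,O \right)} = \frac{Y}{2}$
$2588 K{\left(5,\left(0 - 2\right)^{2} \right)} = 2588 \cdot \frac{1}{2} \cdot 5 = 2588 \cdot \frac{5}{2} = 6470$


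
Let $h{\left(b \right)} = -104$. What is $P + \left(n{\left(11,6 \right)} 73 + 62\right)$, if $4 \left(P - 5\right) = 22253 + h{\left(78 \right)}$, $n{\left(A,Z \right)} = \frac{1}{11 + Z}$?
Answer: $\frac{381381}{68} \approx 5608.5$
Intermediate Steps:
$P = \frac{22169}{4}$ ($P = 5 + \frac{22253 - 104}{4} = 5 + \frac{1}{4} \cdot 22149 = 5 + \frac{22149}{4} = \frac{22169}{4} \approx 5542.3$)
$P + \left(n{\left(11,6 \right)} 73 + 62\right) = \frac{22169}{4} + \left(\frac{1}{11 + 6} \cdot 73 + 62\right) = \frac{22169}{4} + \left(\frac{1}{17} \cdot 73 + 62\right) = \frac{22169}{4} + \left(\frac{73}{17} + 62\right) = \frac{22169}{4} + \frac{1127}{17} = \frac{381381}{68}$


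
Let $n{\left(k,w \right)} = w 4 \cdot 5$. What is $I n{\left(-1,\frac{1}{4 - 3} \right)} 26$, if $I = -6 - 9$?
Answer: $-7800$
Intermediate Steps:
$n{\left(k,w \right)} = 20 w$ ($n{\left(k,w \right)} = 4 w 5 = 20 w$)
$I = -15$
$I n{\left(-1,\frac{1}{4 - 3} \right)} 26 = - 15 \frac{20}{4 - 3} \cdot 26 = - 15 \cdot \frac{20}{1} \cdot 26 = - 15 \cdot 20 \cdot 1 \cdot 26 = \left(-15\right) 20 \cdot 26 = \left(-300\right) 26 = -7800$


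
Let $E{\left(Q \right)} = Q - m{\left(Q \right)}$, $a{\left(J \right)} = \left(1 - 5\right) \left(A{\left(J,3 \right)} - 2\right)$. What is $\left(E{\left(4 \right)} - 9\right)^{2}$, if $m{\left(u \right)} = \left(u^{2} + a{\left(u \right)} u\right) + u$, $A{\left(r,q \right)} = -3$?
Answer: $11025$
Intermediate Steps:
$a{\left(J \right)} = 20$ ($a{\left(J \right)} = \left(1 - 5\right) \left(-3 - 2\right) = \left(-4\right) \left(-5\right) = 20$)
$m{\left(u \right)} = u^{2} + 21 u$ ($m{\left(u \right)} = \left(u^{2} + 20 u\right) + u = u^{2} + 21 u$)
$E{\left(Q \right)} = Q - Q \left(21 + Q\right)$
$\left(E{\left(4 \right)} - 9\right)^{2} = \left(4 \left(-20 - 4\right) - 9\right)^{2} = \left(4 \left(-24\right) - 9\right)^{2} = \left(-96 - 9\right)^{2} = \left(-105\right)^{2} = 11025$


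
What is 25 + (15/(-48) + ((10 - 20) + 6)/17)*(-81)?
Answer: 18869/272 ≈ 69.371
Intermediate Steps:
25 + (15/(-48) + ((10 - 20) + 6)/17)*(-81) = 25 + (15*(-1/48) + (-10 + 6)*(1/17))*(-81) = 25 + (-5/16 - 4*1/17)*(-81) = 25 + (-5/16 - 4/17)*(-81) = 25 - 149/272*(-81) = 25 + 12069/272 = 18869/272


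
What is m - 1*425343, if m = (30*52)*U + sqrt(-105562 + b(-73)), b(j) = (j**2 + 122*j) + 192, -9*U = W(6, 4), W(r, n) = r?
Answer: -426383 + I*sqrt(108947) ≈ -4.2638e+5 + 330.07*I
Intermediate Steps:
U = -2/3 (U = -1/9*6 = -2/3 ≈ -0.66667)
b(j) = 192 + j**2 + 122*j
m = -1040 + I*sqrt(108947) (m = (30*52)*(-2/3) + sqrt(-105562 + (192 + (-73)**2 + 122*(-73))) = 1560*(-2/3) + sqrt(-105562 + (192 + 5329 - 8906)) = -1040 + sqrt(-105562 - 3385) = -1040 + sqrt(-108947) = -1040 + I*sqrt(108947) ≈ -1040.0 + 330.07*I)
m - 1*425343 = (-1040 + I*sqrt(108947)) - 1*425343 = (-1040 + I*sqrt(108947)) - 425343 = -426383 + I*sqrt(108947)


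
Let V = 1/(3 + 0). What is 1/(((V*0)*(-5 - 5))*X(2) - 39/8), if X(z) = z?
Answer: -8/39 ≈ -0.20513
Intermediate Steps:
V = 1/3 ≈ 0.33333
1/(((V*0)*(-5 - 5))*X(2) - 39/8) = 1/((((1/3)*0)*(-5 - 5))*2 - 39/8) = 1/((0*(-10))*2 - 39*1/8) = 1/(0*2 - 39/8) = 1/(0 - 39/8) = 1/(-39/8) = -8/39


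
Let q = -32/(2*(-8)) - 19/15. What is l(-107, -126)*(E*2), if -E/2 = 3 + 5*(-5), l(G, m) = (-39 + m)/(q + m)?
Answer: 217800/1879 ≈ 115.91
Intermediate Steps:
q = 11/15 (q = -32/(-16) - 19*1/15 = -32*(-1/16) - 19/15 = 2 - 19/15 = 11/15 ≈ 0.73333)
l(G, m) = (-39 + m)/(11/15 + m)
E = 44 (E = -2*(3 + 5*(-5)) = -2*(3 - 25) = -2*(-22) = 44)
l(-107, -126)*(E*2) = (15*(-39 - 126)/(11 + 15*(-126)))*(44*2) = (15*(-165)/(11 - 1890))*88 = (15*(-165)/(-1879))*88 = (15*(-1/1879)*(-165))*88 = (2475/1879)*88 = 217800/1879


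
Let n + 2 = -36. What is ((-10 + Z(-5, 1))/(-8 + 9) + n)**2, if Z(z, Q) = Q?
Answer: 2209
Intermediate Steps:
n = -38 (n = -2 - 36 = -38)
((-10 + Z(-5, 1))/(-8 + 9) + n)**2 = ((-10 + 1)/(-8 + 9) - 38)**2 = (-9/1 - 38)**2 = (-9*1 - 38)**2 = (-9 - 38)**2 = (-47)**2 = 2209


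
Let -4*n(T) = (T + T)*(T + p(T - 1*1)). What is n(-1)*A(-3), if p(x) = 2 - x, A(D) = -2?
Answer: -3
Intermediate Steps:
n(T) = -3*T/2 (n(T) = -(T + T)*(T + (2 - (T - 1*1)))/4 = -2*T*(T + (2 - (T - 1)))/4 = -2*T*(T + (2 - (-1 + T)))/4 = -2*T*(T + (2 + (1 - T)))/4 = -2*T*(T + (3 - T))/4 = -2*T*3/4 = -3*T/2)
n(-1)*A(-3) = -3/2*(-1)*(-2) = (3/2)*(-2) = -3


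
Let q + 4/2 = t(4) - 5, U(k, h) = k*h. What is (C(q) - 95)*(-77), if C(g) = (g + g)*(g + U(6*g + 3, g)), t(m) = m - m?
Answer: 294063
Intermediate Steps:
t(m) = 0
U(k, h) = h*k
q = -7 (q = -2 + (0 - 5) = -2 - 5 = -7)
C(g) = 2*g*(g + g*(3 + 6*g)) (C(g) = (g + g)*(g + g*(6*g + 3)) = (2*g)*(g + g*(3 + 6*g)) = 2*g*(g + g*(3 + 6*g)))
(C(q) - 95)*(-77) = ((-7)²*(8 + 12*(-7)) - 95)*(-77) = (49*(8 - 84) - 95)*(-77) = (49*(-76) - 95)*(-77) = (-3724 - 95)*(-77) = -3819*(-77) = 294063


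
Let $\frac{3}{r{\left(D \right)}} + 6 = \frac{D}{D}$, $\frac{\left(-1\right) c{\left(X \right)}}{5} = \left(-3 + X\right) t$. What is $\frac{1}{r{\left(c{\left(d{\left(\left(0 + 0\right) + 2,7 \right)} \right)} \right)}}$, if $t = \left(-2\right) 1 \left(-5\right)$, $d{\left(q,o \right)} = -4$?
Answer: $- \frac{5}{3} \approx -1.6667$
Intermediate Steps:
$t = 10$ ($t = \left(-2\right) \left(-5\right) = 10$)
$c{\left(X \right)} = 150 - 50 X$ ($c{\left(X \right)} = - 5 \left(-3 + X\right) 10 = - 5 \left(-30 + 10 X\right) = 150 - 50 X$)
$r{\left(D \right)} = - \frac{3}{5}$ ($r{\left(D \right)} = \frac{3}{-6 + \frac{D}{D}} = \frac{3}{-6 + 1} = \frac{3}{-5} = 3 \left(- \frac{1}{5}\right) = - \frac{3}{5}$)
$\frac{1}{r{\left(c{\left(d{\left(\left(0 + 0\right) + 2,7 \right)} \right)} \right)}} = \frac{1}{- \frac{3}{5}} = - \frac{5}{3}$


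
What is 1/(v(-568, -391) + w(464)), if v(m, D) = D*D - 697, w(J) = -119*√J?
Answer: 1119/170245582 + 7*√29/340491164 ≈ 6.6836e-6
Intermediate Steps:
v(m, D) = -697 + D² (v(m, D) = D² - 697 = -697 + D²)
1/(v(-568, -391) + w(464)) = 1/((-697 + (-391)²) - 476*√29) = 1/((-697 + 152881) - 476*√29) = 1/(152184 - 476*√29)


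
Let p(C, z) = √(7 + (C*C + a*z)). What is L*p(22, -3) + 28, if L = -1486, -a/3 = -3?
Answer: 28 - 5944*√29 ≈ -31981.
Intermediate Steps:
a = 9 (a = -3*(-3) = 9)
p(C, z) = √(7 + C² + 9*z) (p(C, z) = √(7 + (C*C + 9*z)) = √(7 + (C² + 9*z)) = √(7 + C² + 9*z))
L*p(22, -3) + 28 = -1486*√(7 + 22² + 9*(-3)) + 28 = -1486*√(7 + 484 - 27) + 28 = -5944*√29 + 28 = 28 - 5944*√29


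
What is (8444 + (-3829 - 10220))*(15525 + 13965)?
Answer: -165291450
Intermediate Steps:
(8444 + (-3829 - 10220))*(15525 + 13965) = (8444 - 14049)*29490 = -5605*29490 = -165291450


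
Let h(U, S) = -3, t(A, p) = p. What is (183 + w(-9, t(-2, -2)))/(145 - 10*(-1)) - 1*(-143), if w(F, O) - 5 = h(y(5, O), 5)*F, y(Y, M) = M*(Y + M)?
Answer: 4476/31 ≈ 144.39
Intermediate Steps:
y(Y, M) = M*(M + Y)
w(F, O) = 5 - 3*F
(183 + w(-9, t(-2, -2)))/(145 - 10*(-1)) - 1*(-143) = (183 + (5 - 3*(-9)))/(145 - 10*(-1)) - 1*(-143) = (183 + (5 + 27))/(145 + 10) + 143 = (183 + 32)/155 + 143 = 215*(1/155) + 143 = 43/31 + 143 = 4476/31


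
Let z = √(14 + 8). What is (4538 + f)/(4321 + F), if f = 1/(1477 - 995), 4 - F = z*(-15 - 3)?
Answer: 9460146025/9012675554 - 19685853*√22/4506337777 ≈ 1.0292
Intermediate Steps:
z = √22 ≈ 4.6904
F = 4 + 18*√22 (F = 4 - √22*(-15 - 3) = 4 - √22*(-18) = 4 - (-18)*√22 = 4 + 18*√22 ≈ 88.427)
f = 1/482 ≈ 0.0020747
(4538 + f)/(4321 + F) = (4538 + 1/482)/(4321 + (4 + 18*√22)) = 2187317/(482*(4325 + 18*√22))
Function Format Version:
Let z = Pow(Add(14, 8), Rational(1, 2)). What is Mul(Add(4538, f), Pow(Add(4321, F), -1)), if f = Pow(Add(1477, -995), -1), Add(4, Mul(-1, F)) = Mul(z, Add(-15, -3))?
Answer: Add(Rational(9460146025, 9012675554), Mul(Rational(-19685853, 4506337777), Pow(22, Rational(1, 2)))) ≈ 1.0292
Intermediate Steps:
z = Pow(22, Rational(1, 2)) ≈ 4.6904
F = Add(4, Mul(18, Pow(22, Rational(1, 2)))) (F = Add(4, Mul(-1, Mul(Pow(22, Rational(1, 2)), Add(-15, -3)))) = Add(4, Mul(-1, Mul(Pow(22, Rational(1, 2)), -18))) = Add(4, Mul(-1, Mul(-18, Pow(22, Rational(1, 2))))) = Add(4, Mul(18, Pow(22, Rational(1, 2)))) ≈ 88.427)
f = Rational(1, 482) (f = Pow(482, -1) = Rational(1, 482) ≈ 0.0020747)
Mul(Add(4538, f), Pow(Add(4321, F), -1)) = Mul(Add(4538, Rational(1, 482)), Pow(Add(4321, Add(4, Mul(18, Pow(22, Rational(1, 2))))), -1)) = Mul(Rational(2187317, 482), Pow(Add(4325, Mul(18, Pow(22, Rational(1, 2)))), -1))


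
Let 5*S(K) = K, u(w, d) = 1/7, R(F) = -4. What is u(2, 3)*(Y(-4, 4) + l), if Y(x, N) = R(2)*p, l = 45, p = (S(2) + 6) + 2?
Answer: 57/35 ≈ 1.6286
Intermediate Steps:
u(w, d) = ⅐
S(K) = K/5
p = 42/5 (p = ((⅕)*2 + 6) + 2 = (⅖ + 6) + 2 = 32/5 + 2 = 42/5 ≈ 8.4000)
Y(x, N) = -168/5 (Y(x, N) = -4*42/5 = -168/5)
u(2, 3)*(Y(-4, 4) + l) = (-168/5 + 45)/7 = (⅐)*(57/5) = 57/35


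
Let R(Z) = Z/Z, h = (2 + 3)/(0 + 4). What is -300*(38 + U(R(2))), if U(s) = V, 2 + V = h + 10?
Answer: -14175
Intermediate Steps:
h = 5/4 ≈ 1.2500
V = 37/4 (V = -2 + (5/4 + 10) = -2 + 45/4 = 37/4 ≈ 9.2500)
R(Z) = 1
U(s) = 37/4
-300*(38 + U(R(2))) = -300*(38 + 37/4) = -300*189/4 = -14175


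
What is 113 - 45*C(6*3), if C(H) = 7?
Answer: -202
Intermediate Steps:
113 - 45*C(6*3) = 113 - 45*7 = 113 - 315 = -202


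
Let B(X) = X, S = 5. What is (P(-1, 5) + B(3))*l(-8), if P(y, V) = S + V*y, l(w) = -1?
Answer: -3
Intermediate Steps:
P(y, V) = 5 + V*y
(P(-1, 5) + B(3))*l(-8) = ((5 + 5*(-1)) + 3)*(-1) = ((5 - 5) + 3)*(-1) = (0 + 3)*(-1) = 3*(-1) = -3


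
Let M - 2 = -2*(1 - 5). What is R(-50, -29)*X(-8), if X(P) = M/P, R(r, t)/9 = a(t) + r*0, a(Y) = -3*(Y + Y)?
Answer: -3915/2 ≈ -1957.5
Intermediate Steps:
a(Y) = -6*Y
R(r, t) = -54*t (R(r, t) = 9*(-6*t + r*0) = 9*(-6*t + 0) = 9*(-6*t) = -54*t)
M = 10 (M = 2 - 2*(1 - 5) = 2 - 2*(-4) = 2 + 8 = 10)
X(P) = 10/P
R(-50, -29)*X(-8) = (-54*(-29))*(10/(-8)) = 1566*(10*(-⅛)) = 1566*(-5/4) = -3915/2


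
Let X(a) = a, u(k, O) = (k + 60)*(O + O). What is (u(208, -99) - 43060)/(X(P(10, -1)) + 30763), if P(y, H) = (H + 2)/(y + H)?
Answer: -216279/69217 ≈ -3.1247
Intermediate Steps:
u(k, O) = 2*O*(60 + k) (u(k, O) = (60 + k)*(2*O) = 2*O*(60 + k))
P(y, H) = (2 + H)/(H + y)
(u(208, -99) - 43060)/(X(P(10, -1)) + 30763) = (2*(-99)*(60 + 208) - 43060)/((2 - 1)/(-1 + 10) + 30763) = (2*(-99)*268 - 43060)/(1/9 + 30763) = (-53064 - 43060)/((⅑)*1 + 30763) = -96124/(⅑ + 30763) = -96124/276868/9 = -96124*9/276868 = -216279/69217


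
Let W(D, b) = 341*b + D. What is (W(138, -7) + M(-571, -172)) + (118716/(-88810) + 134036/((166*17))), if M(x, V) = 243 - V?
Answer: -1349613546/754885 ≈ -1787.8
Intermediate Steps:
W(D, b) = D + 341*b
(W(138, -7) + M(-571, -172)) + (118716/(-88810) + 134036/((166*17))) = ((138 + 341*(-7)) + (243 - 1*(-172))) + (118716/(-88810) + 134036/((166*17))) = ((138 - 2387) + (243 + 172)) + (118716*(-1/88810) + 134036/2822) = (-2249 + 415) + (-59358/44405 + 134036*(1/2822)) = -1834 + (-59358/44405 + 67018/1411) = -1834 + 34845544/754885 = -1349613546/754885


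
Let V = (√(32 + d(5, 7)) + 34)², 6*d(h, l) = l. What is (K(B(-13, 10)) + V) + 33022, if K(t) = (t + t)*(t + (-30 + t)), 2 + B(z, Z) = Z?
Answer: 203923/6 + 34*√1194/3 ≈ 34379.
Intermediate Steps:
d(h, l) = l/6
B(z, Z) = -2 + Z
K(t) = 2*t*(-30 + 2*t) (K(t) = (2*t)*(-30 + 2*t) = 2*t*(-30 + 2*t))
V = (34 + √1194/6)² (V = (√(32 + (⅙)*7) + 34)² = (√(32 + 7/6) + 34)² = (√(199/6) + 34)² = (√1194/6 + 34)² = (34 + √1194/6)² ≈ 1580.8)
(K(B(-13, 10)) + V) + 33022 = (4*(-2 + 10)*(-15 + (-2 + 10)) + (204 + √1194)²/36) + 33022 = (4*8*(-15 + 8) + (204 + √1194)²/36) + 33022 = (4*8*(-7) + (204 + √1194)²/36) + 33022 = (-224 + (204 + √1194)²/36) + 33022 = 32798 + (204 + √1194)²/36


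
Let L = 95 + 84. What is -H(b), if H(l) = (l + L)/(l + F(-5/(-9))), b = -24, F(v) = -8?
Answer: 155/32 ≈ 4.8438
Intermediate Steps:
L = 179
H(l) = (179 + l)/(-8 + l) (H(l) = (l + 179)/(l - 8) = (179 + l)/(-8 + l))
-H(b) = -(179 - 24)/(-8 - 24) = -155/(-32) = -(-1)*155/32 = -1*(-155/32) = 155/32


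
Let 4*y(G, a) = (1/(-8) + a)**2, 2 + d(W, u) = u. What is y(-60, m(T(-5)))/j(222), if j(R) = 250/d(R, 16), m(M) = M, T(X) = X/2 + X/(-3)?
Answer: 3703/288000 ≈ 0.012858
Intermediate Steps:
T(X) = X/6 (T(X) = X*(1/2) + X*(-1/3) = X/2 - X/3 = X/6)
d(W, u) = -2 + u
y(G, a) = (-1/8 + a)**2/4 (y(G, a) = (1/(-8) + a)**2/4 = (-1/8 + a)**2/4)
j(R) = 125/7 (j(R) = 250/(-2 + 16) = 250/14 = 250*(1/14) = 125/7)
y(-60, m(T(-5)))/j(222) = ((-1 + 8*((1/6)*(-5)))**2/256)/(125/7) = ((-1 + 8*(-5/6))**2/256)*(7/125) = ((-1 - 20/3)**2/256)*(7/125) = ((-23/3)**2/256)*(7/125) = ((1/256)*(529/9))*(7/125) = (529/2304)*(7/125) = 3703/288000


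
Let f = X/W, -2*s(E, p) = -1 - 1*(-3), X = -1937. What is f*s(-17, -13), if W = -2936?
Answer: -1937/2936 ≈ -0.65974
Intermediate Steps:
s(E, p) = -1 (s(E, p) = -(-1 - 1*(-3))/2 = -(-1 + 3)/2 = -½*2 = -1)
f = 1937/2936 (f = -1937/(-2936) = -1937*(-1/2936) = 1937/2936 ≈ 0.65974)
f*s(-17, -13) = (1937/2936)*(-1) = -1937/2936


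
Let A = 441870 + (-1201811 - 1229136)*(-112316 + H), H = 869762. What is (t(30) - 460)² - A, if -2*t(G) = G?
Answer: 1841310865117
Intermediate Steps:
t(G) = -G/2
A = -1841310639492 (A = 441870 + (-1201811 - 1229136)*(-112316 + 869762) = 441870 - 2430947*757446 = 441870 - 1841311081362 = -1841310639492)
(t(30) - 460)² - A = (-½*30 - 460)² - 1*(-1841310639492) = (-15 - 460)² + 1841310639492 = (-475)² + 1841310639492 = 225625 + 1841310639492 = 1841310865117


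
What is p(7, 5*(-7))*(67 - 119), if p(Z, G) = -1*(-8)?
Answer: -416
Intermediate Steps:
p(Z, G) = 8
p(7, 5*(-7))*(67 - 119) = 8*(67 - 119) = 8*(-52) = -416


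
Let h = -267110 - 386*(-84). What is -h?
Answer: 234686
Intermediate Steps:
h = -234686 (h = -267110 - 1*(-32424) = -267110 + 32424 = -234686)
-h = -1*(-234686) = 234686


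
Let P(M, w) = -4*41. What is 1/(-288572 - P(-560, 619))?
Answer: -1/288408 ≈ -3.4673e-6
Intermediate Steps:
P(M, w) = -164
1/(-288572 - P(-560, 619)) = 1/(-288572 - 1*(-164)) = 1/(-288572 + 164) = 1/(-288408) = -1/288408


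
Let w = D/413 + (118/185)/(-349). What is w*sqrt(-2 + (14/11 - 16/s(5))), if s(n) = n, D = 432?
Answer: 167060076*I*sqrt(330)/1466593975 ≈ 2.0693*I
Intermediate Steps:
w = 27843346/26665345 (w = 432/413 + (118/185)/(-349) = 432*(1/413) + (118*(1/185))*(-1/349) = 432/413 + (118/185)*(-1/349) = 432/413 - 118/64565 = 27843346/26665345 ≈ 1.0442)
w*sqrt(-2 + (14/11 - 16/s(5))) = 27843346*sqrt(-2 + (14/11 - 16/5))/26665345 = 27843346*sqrt(-2 - 106/55)/26665345 = 27843346*sqrt(-216/55)/26665345 = 27843346*(6*I*sqrt(330)/55)/26665345 = 167060076*I*sqrt(330)/1466593975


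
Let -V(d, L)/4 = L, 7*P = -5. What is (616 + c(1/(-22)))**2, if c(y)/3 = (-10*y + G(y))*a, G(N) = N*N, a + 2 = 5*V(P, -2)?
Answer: 26136865561/58564 ≈ 4.4630e+5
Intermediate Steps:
P = -5/7 (P = (1/7)*(-5) = -5/7 ≈ -0.71429)
V(d, L) = -4*L
a = 38 (a = -2 + 5*(-4*(-2)) = -2 + 5*8 = -2 + 40 = 38)
G(N) = N**2
c(y) = -1140*y + 114*y**2 (c(y) = 3*((-10*y + y**2)*38) = 3*((y**2 - 10*y)*38) = 3*(-380*y + 38*y**2) = -1140*y + 114*y**2)
(616 + c(1/(-22)))**2 = (616 + 114*(-10 + 1/(-22))/(-22))**2 = (616 + 114*(-1/22)*(-10 - 1/22))**2 = (616 + 114*(-1/22)*(-221/22))**2 = (616 + 12597/242)**2 = (161669/242)**2 = 26136865561/58564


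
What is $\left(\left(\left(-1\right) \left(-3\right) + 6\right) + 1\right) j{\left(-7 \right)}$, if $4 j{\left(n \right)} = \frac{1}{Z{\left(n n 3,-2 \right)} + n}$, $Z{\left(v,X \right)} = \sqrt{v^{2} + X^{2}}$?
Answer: $\frac{35}{43128} + \frac{5 \sqrt{21613}}{43128} \approx 0.017855$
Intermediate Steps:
$Z{\left(v,X \right)} = \sqrt{X^{2} + v^{2}}$
$j{\left(n \right)} = \frac{1}{4 \left(n + \sqrt{4 + 9 n^{4}}\right)}$ ($j{\left(n \right)} = \frac{1}{4 \left(\sqrt{\left(-2\right)^{2} + \left(n n 3\right)^{2}} + n\right)} = \frac{1}{4 \left(\sqrt{4 + \left(n^{2} \cdot 3\right)^{2}} + n\right)} = \frac{1}{4 \left(\sqrt{4 + \left(3 n^{2}\right)^{2}} + n\right)} = \frac{1}{4 \left(\sqrt{4 + 9 n^{4}} + n\right)} = \frac{1}{4 \left(n + \sqrt{4 + 9 n^{4}}\right)}$)
$\left(\left(\left(-1\right) \left(-3\right) + 6\right) + 1\right) j{\left(-7 \right)} = \left(\left(\left(-1\right) \left(-3\right) + 6\right) + 1\right) \frac{1}{4 \left(-7 + \sqrt{4 + 9 \left(-7\right)^{4}}\right)} = \left(\left(3 + 6\right) + 1\right) \frac{1}{4 \left(-7 + \sqrt{4 + 9 \cdot 2401}\right)} = \left(9 + 1\right) \frac{1}{4 \left(-7 + \sqrt{4 + 21609}\right)} = 10 \frac{1}{4 \left(-7 + \sqrt{21613}\right)} = \frac{5}{2 \left(-7 + \sqrt{21613}\right)}$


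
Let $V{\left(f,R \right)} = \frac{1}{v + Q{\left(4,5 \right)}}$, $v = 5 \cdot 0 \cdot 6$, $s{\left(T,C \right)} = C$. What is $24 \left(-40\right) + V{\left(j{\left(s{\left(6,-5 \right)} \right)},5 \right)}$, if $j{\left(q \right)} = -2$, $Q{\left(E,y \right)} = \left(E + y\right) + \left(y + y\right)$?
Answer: $- \frac{18239}{19} \approx -959.95$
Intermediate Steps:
$Q{\left(E,y \right)} = E + 3 y$ ($Q{\left(E,y \right)} = \left(E + y\right) + 2 y = E + 3 y$)
$v = 0$ ($v = 0 \cdot 6 = 0$)
$V{\left(f,R \right)} = \frac{1}{19}$ ($V{\left(f,R \right)} = \frac{1}{0 + \left(4 + 3 \cdot 5\right)} = \frac{1}{0 + \left(4 + 15\right)} = \frac{1}{0 + 19} = \frac{1}{19}$)
$24 \left(-40\right) + V{\left(j{\left(s{\left(6,-5 \right)} \right)},5 \right)} = 24 \left(-40\right) + \frac{1}{19} = -960 + \frac{1}{19} = - \frac{18239}{19}$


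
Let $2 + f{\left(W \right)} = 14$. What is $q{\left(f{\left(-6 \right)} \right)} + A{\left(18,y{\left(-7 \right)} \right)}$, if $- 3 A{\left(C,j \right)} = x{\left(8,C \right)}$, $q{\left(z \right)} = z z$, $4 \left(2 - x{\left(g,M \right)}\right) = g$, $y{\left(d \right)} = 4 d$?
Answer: $144$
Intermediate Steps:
$f{\left(W \right)} = 12$ ($f{\left(W \right)} = -2 + 14 = 12$)
$x{\left(g,M \right)} = 2 - \frac{g}{4}$
$q{\left(z \right)} = z^{2}$
$A{\left(C,j \right)} = 0$ ($A{\left(C,j \right)} = - \frac{2 - 2}{3} = \left(- \frac{1}{3}\right) 0 = 0$)
$q{\left(f{\left(-6 \right)} \right)} + A{\left(18,y{\left(-7 \right)} \right)} = 12^{2} + 0 = 144 + 0 = 144$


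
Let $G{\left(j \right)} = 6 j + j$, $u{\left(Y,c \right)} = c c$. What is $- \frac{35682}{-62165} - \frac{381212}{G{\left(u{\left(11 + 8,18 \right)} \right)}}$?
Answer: $- \frac{5904279301}{35247555} \approx -167.51$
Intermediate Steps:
$u{\left(Y,c \right)} = c^{2}$
$G{\left(j \right)} = 7 j$
$- \frac{35682}{-62165} - \frac{381212}{G{\left(u{\left(11 + 8,18 \right)} \right)}} = - \frac{35682}{-62165} - \frac{381212}{7 \cdot 18^{2}} = \left(-35682\right) \left(- \frac{1}{62165}\right) - \frac{381212}{7 \cdot 324} = \frac{35682}{62165} - \frac{381212}{2268} = \frac{35682}{62165} - \frac{95303}{567} = - \frac{5904279301}{35247555}$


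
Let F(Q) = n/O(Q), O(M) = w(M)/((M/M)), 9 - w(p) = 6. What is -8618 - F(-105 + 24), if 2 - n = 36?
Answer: -25820/3 ≈ -8606.7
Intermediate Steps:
w(p) = 3 (w(p) = 9 - 1*6 = 9 - 6 = 3)
O(M) = 3 (O(M) = 3/((M/M)) = 3/1 = 3*1 = 3)
n = -34 (n = 2 - 1*36 = 2 - 36 = -34)
F(Q) = -34/3
-8618 - F(-105 + 24) = -8618 - 1*(-34/3) = -8618 + 34/3 = -25820/3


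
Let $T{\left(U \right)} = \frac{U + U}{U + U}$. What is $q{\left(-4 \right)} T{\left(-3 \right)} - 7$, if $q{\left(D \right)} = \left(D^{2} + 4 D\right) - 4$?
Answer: $-11$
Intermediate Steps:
$q{\left(D \right)} = -4 + D^{2} + 4 D$
$T{\left(U \right)} = 1$ ($T{\left(U \right)} = \frac{2 U}{2 U} = 2 U \frac{1}{2 U} = 1$)
$q{\left(-4 \right)} T{\left(-3 \right)} - 7 = \left(-4 + \left(-4\right)^{2} + 4 \left(-4\right)\right) 1 - 7 = \left(-4 + 16 - 16\right) 1 - 7 = \left(-4\right) 1 - 7 = -4 - 7 = -11$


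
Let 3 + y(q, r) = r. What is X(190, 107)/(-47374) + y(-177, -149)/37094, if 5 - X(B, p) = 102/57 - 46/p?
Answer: -7456928339/1786286460074 ≈ -0.0041745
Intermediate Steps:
X(B, p) = 61/19 + 46/p (X(B, p) = 5 - (102/57 - 46/p) = 5 - (102*(1/57) - 46/p) = 5 - (34/19 - 46/p) = 5 + (-34/19 + 46/p) = 61/19 + 46/p)
y(q, r) = -3 + r
X(190, 107)/(-47374) + y(-177, -149)/37094 = (61/19 + 46/107)/(-47374) + (-3 - 149)/37094 = (61/19 + 46*(1/107))*(-1/47374) - 152*1/37094 = (61/19 + 46/107)*(-1/47374) - 76/18547 = (7401/2033)*(-1/47374) - 76/18547 = -7401/96311342 - 76/18547 = -7456928339/1786286460074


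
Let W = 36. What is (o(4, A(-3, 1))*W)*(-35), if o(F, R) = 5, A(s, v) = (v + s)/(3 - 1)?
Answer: -6300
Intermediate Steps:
A(s, v) = s/2 + v/2 (A(s, v) = (s + v)/2 = (s + v)*(½) = s/2 + v/2)
(o(4, A(-3, 1))*W)*(-35) = (5*36)*(-35) = 180*(-35) = -6300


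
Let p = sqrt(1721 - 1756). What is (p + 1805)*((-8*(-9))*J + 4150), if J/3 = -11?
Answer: 3202070 + 1774*I*sqrt(35) ≈ 3.2021e+6 + 10495.0*I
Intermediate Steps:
J = -33 (J = 3*(-11) = -33)
p = I*sqrt(35) (p = sqrt(-35) = I*sqrt(35) ≈ 5.9161*I)
(p + 1805)*((-8*(-9))*J + 4150) = (I*sqrt(35) + 1805)*(-8*(-9)*(-33) + 4150) = (1805 + I*sqrt(35))*(72*(-33) + 4150) = (1805 + I*sqrt(35))*(-2376 + 4150) = (1805 + I*sqrt(35))*1774 = 3202070 + 1774*I*sqrt(35)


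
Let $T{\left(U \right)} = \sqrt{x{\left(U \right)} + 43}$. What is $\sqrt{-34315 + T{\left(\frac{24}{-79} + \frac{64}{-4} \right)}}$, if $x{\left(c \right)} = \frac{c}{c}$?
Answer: $\sqrt{-34315 + 2 \sqrt{11}} \approx 185.23 i$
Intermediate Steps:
$x{\left(c \right)} = 1$
$T{\left(U \right)} = 2 \sqrt{11}$ ($T{\left(U \right)} = \sqrt{1 + 43} = \sqrt{44} = 2 \sqrt{11}$)
$\sqrt{-34315 + T{\left(\frac{24}{-79} + \frac{64}{-4} \right)}} = \sqrt{-34315 + 2 \sqrt{11}}$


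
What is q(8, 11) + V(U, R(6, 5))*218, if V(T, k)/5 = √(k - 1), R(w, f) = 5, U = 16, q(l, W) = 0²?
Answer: 2180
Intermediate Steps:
q(l, W) = 0
V(T, k) = 5*√(-1 + k) (V(T, k) = 5*√(k - 1) = 5*√(-1 + k))
q(8, 11) + V(U, R(6, 5))*218 = 0 + (5*√(-1 + 5))*218 = 0 + (5*√4)*218 = 0 + (5*2)*218 = 0 + 10*218 = 0 + 2180 = 2180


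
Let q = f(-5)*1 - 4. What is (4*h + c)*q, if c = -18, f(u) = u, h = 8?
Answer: -126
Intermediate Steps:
q = -9 (q = -5*1 - 4 = -5 - 4 = -9)
(4*h + c)*q = (4*8 - 18)*(-9) = (32 - 18)*(-9) = 14*(-9) = -126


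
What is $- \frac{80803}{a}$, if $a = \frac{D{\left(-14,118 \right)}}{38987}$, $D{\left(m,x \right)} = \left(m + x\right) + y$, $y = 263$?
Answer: $- \frac{3150266561}{367} \approx -8.5838 \cdot 10^{6}$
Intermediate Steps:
$D{\left(m,x \right)} = 263 + m + x$ ($D{\left(m,x \right)} = \left(m + x\right) + 263 = 263 + m + x$)
$a = \frac{367}{38987}$ ($a = \frac{263 - 14 + 118}{38987} = 367 \cdot \frac{1}{38987} = \frac{367}{38987} \approx 0.0094134$)
$- \frac{80803}{a} = - \frac{80803}{\frac{367}{38987}} = \left(-80803\right) \frac{38987}{367} = - \frac{3150266561}{367}$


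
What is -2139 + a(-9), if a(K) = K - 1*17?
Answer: -2165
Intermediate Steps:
a(K) = -17 + K (a(K) = K - 17 = -17 + K)
-2139 + a(-9) = -2139 + (-17 - 9) = -2139 - 26 = -2165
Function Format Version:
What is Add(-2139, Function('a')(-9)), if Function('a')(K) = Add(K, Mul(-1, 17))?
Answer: -2165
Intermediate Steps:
Function('a')(K) = Add(-17, K) (Function('a')(K) = Add(K, -17) = Add(-17, K))
Add(-2139, Function('a')(-9)) = Add(-2139, Add(-17, -9)) = Add(-2139, -26) = -2165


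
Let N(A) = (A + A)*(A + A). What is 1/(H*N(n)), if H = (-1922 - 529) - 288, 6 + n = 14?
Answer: -1/701184 ≈ -1.4262e-6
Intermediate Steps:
n = 8 (n = -6 + 14 = 8)
N(A) = 4*A² (N(A) = (2*A)*(2*A) = 4*A²)
H = -2739 (H = -2451 - 288 = -2739)
1/(H*N(n)) = 1/((-2739)*((4*8²))) = -1/(2739*(4*64)) = -1/2739/256 = -1/2739*1/256 = -1/701184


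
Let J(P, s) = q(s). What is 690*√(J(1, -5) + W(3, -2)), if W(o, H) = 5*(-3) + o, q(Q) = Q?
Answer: 690*I*√17 ≈ 2844.9*I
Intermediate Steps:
J(P, s) = s
W(o, H) = -15 + o
690*√(J(1, -5) + W(3, -2)) = 690*√(-5 + (-15 + 3)) = 690*√(-5 - 12) = 690*√(-17) = 690*(I*√17) = 690*I*√17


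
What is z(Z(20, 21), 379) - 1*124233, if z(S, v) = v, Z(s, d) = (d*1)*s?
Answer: -123854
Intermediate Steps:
Z(s, d) = d*s
z(Z(20, 21), 379) - 1*124233 = 379 - 1*124233 = 379 - 124233 = -123854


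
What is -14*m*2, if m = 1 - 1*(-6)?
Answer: -196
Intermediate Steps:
m = 7 (m = 1 + 6 = 7)
-14*m*2 = -14*7*2 = -98*2 = -196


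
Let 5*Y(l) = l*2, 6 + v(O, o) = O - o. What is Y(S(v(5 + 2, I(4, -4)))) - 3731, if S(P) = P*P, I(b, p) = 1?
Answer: -3731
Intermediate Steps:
v(O, o) = -6 + O - o (v(O, o) = -6 + (O - o) = -6 + O - o)
S(P) = P²
Y(l) = 2*l/5 (Y(l) = (l*2)/5 = (2*l)/5 = 2*l/5)
Y(S(v(5 + 2, I(4, -4)))) - 3731 = 2*(-6 + (5 + 2) - 1*1)²/5 - 3731 = 2*(-6 + 7 - 1)²/5 - 3731 = (⅖)*0² - 3731 = (⅖)*0 - 3731 = 0 - 3731 = -3731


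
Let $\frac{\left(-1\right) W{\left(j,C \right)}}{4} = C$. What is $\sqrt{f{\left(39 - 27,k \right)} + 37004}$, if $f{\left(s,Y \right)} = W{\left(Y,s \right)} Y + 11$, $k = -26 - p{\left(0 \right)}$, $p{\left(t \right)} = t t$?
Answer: $\sqrt{38263} \approx 195.61$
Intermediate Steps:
$p{\left(t \right)} = t^{2}$
$W{\left(j,C \right)} = - 4 C$
$k = -26$ ($k = -26 - 0^{2} = -26 - 0 = -26 + 0 = -26$)
$f{\left(s,Y \right)} = 11 - 4 Y s$ ($f{\left(s,Y \right)} = - 4 s Y + 11 = - 4 Y s + 11 = 11 - 4 Y s$)
$\sqrt{f{\left(39 - 27,k \right)} + 37004} = \sqrt{\left(11 - - 104 \left(39 - 27\right)\right) + 37004} = \sqrt{\left(11 - \left(-104\right) 12\right) + 37004} = \sqrt{\left(11 + 1248\right) + 37004} = \sqrt{1259 + 37004} = \sqrt{38263}$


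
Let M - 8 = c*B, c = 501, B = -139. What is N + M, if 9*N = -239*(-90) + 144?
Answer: -67225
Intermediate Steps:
N = 2406 (N = (-239*(-90) + 144)/9 = (21510 + 144)/9 = (⅑)*21654 = 2406)
M = -69631 (M = 8 + 501*(-139) = 8 - 69639 = -69631)
N + M = 2406 - 69631 = -67225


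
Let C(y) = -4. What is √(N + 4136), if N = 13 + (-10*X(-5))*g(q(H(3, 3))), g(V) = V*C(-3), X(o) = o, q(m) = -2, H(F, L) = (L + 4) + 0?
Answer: √4549 ≈ 67.446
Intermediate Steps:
H(F, L) = 4 + L (H(F, L) = (4 + L) + 0 = 4 + L)
g(V) = -4*V (g(V) = V*(-4) = -4*V)
N = 413 (N = 13 + (-10*(-5))*(-4*(-2)) = 13 + 50*8 = 13 + 400 = 413)
√(N + 4136) = √(413 + 4136) = √4549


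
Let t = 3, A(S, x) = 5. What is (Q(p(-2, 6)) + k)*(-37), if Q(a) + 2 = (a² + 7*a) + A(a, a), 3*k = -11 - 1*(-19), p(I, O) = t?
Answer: -3959/3 ≈ -1319.7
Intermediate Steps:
p(I, O) = 3
k = 8/3 (k = (-11 - 1*(-19))/3 = (-11 + 19)/3 = (⅓)*8 = 8/3 ≈ 2.6667)
Q(a) = 3 + a² + 7*a (Q(a) = -2 + ((a² + 7*a) + 5) = -2 + (5 + a² + 7*a) = 3 + a² + 7*a)
(Q(p(-2, 6)) + k)*(-37) = ((3 + 3² + 7*3) + 8/3)*(-37) = ((3 + 9 + 21) + 8/3)*(-37) = (33 + 8/3)*(-37) = (107/3)*(-37) = -3959/3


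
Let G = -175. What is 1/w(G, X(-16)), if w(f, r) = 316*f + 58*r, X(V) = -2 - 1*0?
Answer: -1/55416 ≈ -1.8045e-5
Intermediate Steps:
X(V) = -2 (X(V) = -2 + 0 = -2)
w(f, r) = 58*r + 316*f
1/w(G, X(-16)) = 1/(58*(-2) + 316*(-175)) = 1/(-116 - 55300) = 1/(-55416) = -1/55416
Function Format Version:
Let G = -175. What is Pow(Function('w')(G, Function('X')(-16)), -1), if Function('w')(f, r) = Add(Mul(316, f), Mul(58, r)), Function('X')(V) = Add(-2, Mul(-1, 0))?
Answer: Rational(-1, 55416) ≈ -1.8045e-5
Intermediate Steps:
Function('X')(V) = -2 (Function('X')(V) = Add(-2, 0) = -2)
Function('w')(f, r) = Add(Mul(58, r), Mul(316, f))
Pow(Function('w')(G, Function('X')(-16)), -1) = Pow(Add(Mul(58, -2), Mul(316, -175)), -1) = Pow(Add(-116, -55300), -1) = Pow(-55416, -1) = Rational(-1, 55416)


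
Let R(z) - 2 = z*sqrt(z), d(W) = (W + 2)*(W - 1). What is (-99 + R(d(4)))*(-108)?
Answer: 10476 - 5832*sqrt(2) ≈ 2228.3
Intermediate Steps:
d(W) = (-1 + W)*(2 + W) (d(W) = (2 + W)*(-1 + W) = (-1 + W)*(2 + W))
R(z) = 2 + z**(3/2) (R(z) = 2 + z*sqrt(z) = 2 + z**(3/2))
(-99 + R(d(4)))*(-108) = (-99 + (2 + (-2 + 4 + 4**2)**(3/2)))*(-108) = (-99 + (2 + (-2 + 4 + 16)**(3/2)))*(-108) = (-99 + (2 + 18**(3/2)))*(-108) = (-99 + (2 + 54*sqrt(2)))*(-108) = (-97 + 54*sqrt(2))*(-108) = 10476 - 5832*sqrt(2)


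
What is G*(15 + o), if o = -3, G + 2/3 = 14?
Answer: 160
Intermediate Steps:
G = 40/3 (G = -2/3 + 14 = 40/3 ≈ 13.333)
G*(15 + o) = 40*(15 - 3)/3 = (40/3)*12 = 160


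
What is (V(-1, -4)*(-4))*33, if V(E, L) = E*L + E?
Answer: -396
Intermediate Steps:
V(E, L) = E + E*L
(V(-1, -4)*(-4))*33 = (-(1 - 4)*(-4))*33 = (-1*(-3)*(-4))*33 = (3*(-4))*33 = -12*33 = -396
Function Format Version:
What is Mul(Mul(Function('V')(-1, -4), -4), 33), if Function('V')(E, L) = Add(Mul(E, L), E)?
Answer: -396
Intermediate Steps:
Function('V')(E, L) = Add(E, Mul(E, L))
Mul(Mul(Function('V')(-1, -4), -4), 33) = Mul(Mul(Mul(-1, Add(1, -4)), -4), 33) = Mul(Mul(Mul(-1, -3), -4), 33) = Mul(Mul(3, -4), 33) = Mul(-12, 33) = -396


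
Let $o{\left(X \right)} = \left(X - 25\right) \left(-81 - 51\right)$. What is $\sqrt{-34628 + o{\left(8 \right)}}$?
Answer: $8 i \sqrt{506} \approx 179.96 i$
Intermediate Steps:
$o{\left(X \right)} = 3300 - 132 X$ ($o{\left(X \right)} = \left(-25 + X\right) \left(-132\right) = 3300 - 132 X$)
$\sqrt{-34628 + o{\left(8 \right)}} = \sqrt{-34628 + \left(3300 - 1056\right)} = \sqrt{-34628 + 2244} = \sqrt{-32384} = 8 i \sqrt{506}$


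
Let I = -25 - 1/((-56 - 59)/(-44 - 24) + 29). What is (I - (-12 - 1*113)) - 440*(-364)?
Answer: 334462552/2087 ≈ 1.6026e+5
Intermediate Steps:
I = -52243/2087 (I = -25 - 1/(-115/(-68) + 29) = -25 - 1/(-115*(-1/68) + 29) = -25 - 1/(115/68 + 29) = -25 - 1/2087/68 = -25 - 1*68/2087 = -25 - 68/2087 = -52243/2087 ≈ -25.033)
(I - (-12 - 1*113)) - 440*(-364) = (-52243/2087 - (-12 - 1*113)) - 440*(-364) = (-52243/2087 - (-12 - 113)) + 160160 = (-52243/2087 - 1*(-125)) + 160160 = (-52243/2087 + 125) + 160160 = 208632/2087 + 160160 = 334462552/2087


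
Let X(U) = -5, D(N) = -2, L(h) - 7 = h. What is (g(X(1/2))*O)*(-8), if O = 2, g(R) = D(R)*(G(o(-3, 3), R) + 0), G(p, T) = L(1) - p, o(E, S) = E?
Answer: 352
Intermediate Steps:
L(h) = 7 + h
G(p, T) = 8 - p (G(p, T) = (7 + 1) - p = 8 - p)
g(R) = -22 (g(R) = -2*((8 - 1*(-3)) + 0) = -2*((8 + 3) + 0) = -2*(11 + 0) = -2*11 = -22)
(g(X(1/2))*O)*(-8) = -22*2*(-8) = -44*(-8) = 352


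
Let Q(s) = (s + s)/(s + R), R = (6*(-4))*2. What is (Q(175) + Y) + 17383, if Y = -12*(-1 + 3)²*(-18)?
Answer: 2317719/127 ≈ 18250.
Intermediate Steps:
R = -48 (R = -24*2 = -48)
Y = 864 (Y = -12*2²*(-18) = -12*4*(-18) = -48*(-18) = 864)
Q(s) = 2*s/(-48 + s) (Q(s) = (s + s)/(s - 48) = (2*s)/(-48 + s) = 2*s/(-48 + s))
(Q(175) + Y) + 17383 = (2*175/(-48 + 175) + 864) + 17383 = (2*175/127 + 864) + 17383 = (2*175*(1/127) + 864) + 17383 = (350/127 + 864) + 17383 = 110078/127 + 17383 = 2317719/127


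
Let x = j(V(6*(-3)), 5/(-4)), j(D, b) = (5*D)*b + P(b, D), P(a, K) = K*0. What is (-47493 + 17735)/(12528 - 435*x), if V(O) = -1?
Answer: -119032/39237 ≈ -3.0337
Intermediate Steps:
P(a, K) = 0
j(D, b) = 5*D*b (j(D, b) = (5*D)*b + 0 = 5*D*b + 0 = 5*D*b)
x = 25/4 (x = 5*(-1)*(5/(-4)) = 5*(-1)*(5*(-¼)) = 5*(-1)*(-5/4) = 25/4 ≈ 6.2500)
(-47493 + 17735)/(12528 - 435*x) = (-47493 + 17735)/(12528 - 435*25/4) = -29758/(12528 - 10875/4) = -29758/39237/4 = -29758*4/39237 = -119032/39237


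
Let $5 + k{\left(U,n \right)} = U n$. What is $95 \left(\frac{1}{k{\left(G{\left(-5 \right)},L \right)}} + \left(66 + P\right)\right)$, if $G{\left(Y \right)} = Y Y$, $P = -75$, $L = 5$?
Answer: $- \frac{20501}{24} \approx -854.21$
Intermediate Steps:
$G{\left(Y \right)} = Y^{2}$
$k{\left(U,n \right)} = -5 + U n$
$95 \left(\frac{1}{k{\left(G{\left(-5 \right)},L \right)}} + \left(66 + P\right)\right) = 95 \left(\frac{1}{-5 + \left(-5\right)^{2} \cdot 5} + \left(66 - 75\right)\right) = 95 \left(\frac{1}{-5 + 25 \cdot 5} - 9\right) = 95 \left(\frac{1}{-5 + 125} - 9\right) = 95 \left(\frac{1}{120} - 9\right) = 95 \left(- \frac{1079}{120}\right) = - \frac{20501}{24}$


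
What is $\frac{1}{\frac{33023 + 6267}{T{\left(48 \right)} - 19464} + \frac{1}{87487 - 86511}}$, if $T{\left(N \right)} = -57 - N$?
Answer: $- \frac{19099344}{38327471} \approx -0.49832$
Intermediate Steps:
$\frac{1}{\frac{33023 + 6267}{T{\left(48 \right)} - 19464} + \frac{1}{87487 - 86511}} = \frac{1}{\frac{33023 + 6267}{\left(-57 - 48\right) - 19464} + \frac{1}{87487 - 86511}} = \frac{1}{\frac{39290}{\left(-57 - 48\right) - 19464} + \frac{1}{976}} = \frac{1}{\frac{39290}{-105 - 19464} + \frac{1}{976}} = \frac{1}{\frac{39290}{-19569} + \frac{1}{976}} = \frac{1}{39290 \left(- \frac{1}{19569}\right) + \frac{1}{976}} = \frac{1}{- \frac{39290}{19569} + \frac{1}{976}} = \frac{1}{- \frac{38327471}{19099344}} = - \frac{19099344}{38327471}$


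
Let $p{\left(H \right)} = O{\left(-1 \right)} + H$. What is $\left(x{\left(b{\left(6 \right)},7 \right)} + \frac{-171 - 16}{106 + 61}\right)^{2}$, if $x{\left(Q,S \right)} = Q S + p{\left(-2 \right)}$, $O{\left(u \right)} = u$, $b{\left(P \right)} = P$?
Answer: $\frac{40018276}{27889} \approx 1434.9$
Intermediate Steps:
$p{\left(H \right)} = -1 + H$
$x{\left(Q,S \right)} = -3 + Q S$ ($x{\left(Q,S \right)} = Q S - 3 = -3 + Q S$)
$\left(x{\left(b{\left(6 \right)},7 \right)} + \frac{-171 - 16}{106 + 61}\right)^{2} = \left(\left(-3 + 6 \cdot 7\right) + \frac{-171 - 16}{106 + 61}\right)^{2} = \left(\left(-3 + 42\right) - \frac{187}{167}\right)^{2} = \left(39 - \frac{187}{167}\right)^{2} = \left(\frac{6326}{167}\right)^{2} = \frac{40018276}{27889}$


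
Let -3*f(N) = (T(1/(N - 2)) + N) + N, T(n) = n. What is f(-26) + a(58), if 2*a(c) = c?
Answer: 3893/84 ≈ 46.345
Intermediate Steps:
a(c) = c/2
f(N) = -2*N/3 - 1/(3*(-2 + N)) (f(N) = -((1/(N - 2) + N) + N)/3 = -((1/(-2 + N) + N) + N)/3 = -((N + 1/(-2 + N)) + N)/3 = -(1/(-2 + N) + 2*N)/3 = -2*N/3 - 1/(3*(-2 + N)))
f(-26) + a(58) = (-1 - 2*(-26)*(-2 - 26))/(3*(-2 - 26)) + (½)*58 = (⅓)*(-1 - 2*(-26)*(-28))/(-28) + 29 = (⅓)*(-1/28)*(-1 - 1456) + 29 = (⅓)*(-1/28)*(-1457) + 29 = 1457/84 + 29 = 3893/84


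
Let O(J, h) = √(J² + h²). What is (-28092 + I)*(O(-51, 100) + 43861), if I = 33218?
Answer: 224831486 + 5126*√12601 ≈ 2.2541e+8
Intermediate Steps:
(-28092 + I)*(O(-51, 100) + 43861) = (-28092 + 33218)*(√((-51)² + 100²) + 43861) = 5126*(√(2601 + 10000) + 43861) = 5126*(√12601 + 43861) = 5126*(43861 + √12601) = 224831486 + 5126*√12601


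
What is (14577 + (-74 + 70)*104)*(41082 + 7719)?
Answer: 691070961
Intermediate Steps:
(14577 + (-74 + 70)*104)*(41082 + 7719) = (14577 - 4*104)*48801 = (14577 - 416)*48801 = 14161*48801 = 691070961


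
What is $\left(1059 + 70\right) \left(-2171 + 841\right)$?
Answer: $-1501570$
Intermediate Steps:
$\left(1059 + 70\right) \left(-2171 + 841\right) = 1129 \left(-1330\right) = -1501570$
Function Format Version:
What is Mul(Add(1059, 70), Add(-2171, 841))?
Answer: -1501570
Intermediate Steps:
Mul(Add(1059, 70), Add(-2171, 841)) = Mul(1129, -1330) = -1501570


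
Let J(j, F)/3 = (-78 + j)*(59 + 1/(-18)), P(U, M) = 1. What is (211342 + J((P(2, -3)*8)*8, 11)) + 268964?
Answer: 1433491/3 ≈ 4.7783e+5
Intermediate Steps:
J(j, F) = -13793 + 1061*j/6 (J(j, F) = 3*((-78 + j)*(59 + 1/(-18))) = 3*((-78 + j)*(59 - 1/18)) = 3*((-78 + j)*(1061/18)) = 3*(-13793/3 + 1061*j/18) = -13793 + 1061*j/6)
(211342 + J((P(2, -3)*8)*8, 11)) + 268964 = (211342 + (-13793 + 1061*((1*8)*8)/6)) + 268964 = (211342 + (-13793 + 1061*(8*8)/6)) + 268964 = (211342 + (-13793 + (1061/6)*64)) + 268964 = (211342 + (-13793 + 33952/3)) + 268964 = (211342 - 7427/3) + 268964 = 626599/3 + 268964 = 1433491/3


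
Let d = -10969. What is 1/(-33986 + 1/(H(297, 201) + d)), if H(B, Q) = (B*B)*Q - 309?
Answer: -17718731/602188791765 ≈ -2.9424e-5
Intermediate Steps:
H(B, Q) = -309 + Q*B² (H(B, Q) = B²*Q - 309 = Q*B² - 309 = -309 + Q*B²)
1/(-33986 + 1/(H(297, 201) + d)) = 1/(-33986 + 1/((-309 + 201*297²) - 10969)) = 1/(-33986 + 1/((-309 + 201*88209) - 10969)) = 1/(-33986 + 1/((-309 + 17730009) - 10969)) = 1/(-33986 + 1/(17729700 - 10969)) = 1/(-33986 + 1/17718731) = 1/(-602188791765/17718731) = -17718731/602188791765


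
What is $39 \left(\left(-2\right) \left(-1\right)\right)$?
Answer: $78$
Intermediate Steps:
$39 \left(\left(-2\right) \left(-1\right)\right) = 39 \cdot 2 = 78$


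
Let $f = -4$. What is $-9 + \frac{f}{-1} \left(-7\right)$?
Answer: $-37$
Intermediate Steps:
$-9 + \frac{f}{-1} \left(-7\right) = -9 + - \frac{4}{-1} \left(-7\right) = -9 + \left(-4\right) \left(-1\right) \left(-7\right) = -9 + 4 \left(-7\right) = -9 - 28 = -37$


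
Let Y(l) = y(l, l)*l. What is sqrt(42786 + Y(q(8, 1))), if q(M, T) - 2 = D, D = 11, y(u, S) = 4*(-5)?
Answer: sqrt(42526) ≈ 206.22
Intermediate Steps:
y(u, S) = -20
q(M, T) = 13 (q(M, T) = 2 + 11 = 13)
Y(l) = -20*l
sqrt(42786 + Y(q(8, 1))) = sqrt(42786 - 20*13) = sqrt(42786 - 260) = sqrt(42526)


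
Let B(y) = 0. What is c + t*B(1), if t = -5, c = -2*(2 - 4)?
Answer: 4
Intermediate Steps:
c = 4 (c = -2*(-2) = 4)
c + t*B(1) = 4 - 5*0 = 4 + 0 = 4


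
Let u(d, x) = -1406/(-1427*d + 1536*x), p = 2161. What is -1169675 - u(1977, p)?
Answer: -582635000569/498117 ≈ -1.1697e+6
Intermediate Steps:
-1169675 - u(1977, p) = -1169675 - 1406/(-1536*2161 + 1427*1977) = -1169675 - 1406/(-3319296 + 2821179) = -1169675 - 1406/(-498117) = -1169675 - 1406*(-1)/498117 = -1169675 - 1*(-1406/498117) = -1169675 + 1406/498117 = -582635000569/498117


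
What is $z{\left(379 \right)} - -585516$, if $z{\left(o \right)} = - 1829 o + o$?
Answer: $-107296$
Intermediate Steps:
$z{\left(o \right)} = - 1828 o$
$z{\left(379 \right)} - -585516 = \left(-1828\right) 379 - -585516 = -692812 + 585516 = -107296$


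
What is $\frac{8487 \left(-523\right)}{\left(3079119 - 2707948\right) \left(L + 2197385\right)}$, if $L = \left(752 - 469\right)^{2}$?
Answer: $- \frac{1479567}{281777434018} \approx -5.2508 \cdot 10^{-6}$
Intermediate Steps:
$L = 80089$ ($L = 283^{2} = 80089$)
$\frac{8487 \left(-523\right)}{\left(3079119 - 2707948\right) \left(L + 2197385\right)} = \frac{8487 \left(-523\right)}{\left(3079119 - 2707948\right) \left(80089 + 2197385\right)} = - \frac{4438701}{371171 \cdot 2277474} = - \frac{4438701}{845332302054} = \left(-4438701\right) \frac{1}{845332302054} = - \frac{1479567}{281777434018}$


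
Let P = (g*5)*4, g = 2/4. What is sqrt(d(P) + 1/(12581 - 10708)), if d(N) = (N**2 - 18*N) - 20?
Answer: 3*I*sqrt(38979003)/1873 ≈ 10.0*I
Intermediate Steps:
g = 1/2 (g = 2*(1/4) = 1/2 ≈ 0.50000)
P = 10 (P = ((1/2)*5)*4 = (5/2)*4 = 10)
d(N) = -20 + N**2 - 18*N
sqrt(d(P) + 1/(12581 - 10708)) = sqrt((-20 + 10**2 - 18*10) + 1/(12581 - 10708)) = sqrt((-20 + 100 - 180) + 1/1873) = sqrt(-100 + 1/1873) = sqrt(-187299/1873) = 3*I*sqrt(38979003)/1873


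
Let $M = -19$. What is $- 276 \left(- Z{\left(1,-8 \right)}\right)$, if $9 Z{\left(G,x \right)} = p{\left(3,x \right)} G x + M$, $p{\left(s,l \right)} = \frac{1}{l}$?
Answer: $-552$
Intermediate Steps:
$Z{\left(G,x \right)} = - \frac{19}{9} + \frac{G}{9}$ ($Z{\left(G,x \right)} = \frac{\frac{G}{x} x - 19}{9} = \frac{G - 19}{9} = \frac{-19 + G}{9} = - \frac{19}{9} + \frac{G}{9}$)
$- 276 \left(- Z{\left(1,-8 \right)}\right) = - 276 \left(- (- \frac{19}{9} + \frac{1}{9} \cdot 1)\right) = - 276 \left(- (- \frac{19}{9} + \frac{1}{9})\right) = - 276 \left(\left(-1\right) \left(-2\right)\right) = \left(-276\right) 2 = -552$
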